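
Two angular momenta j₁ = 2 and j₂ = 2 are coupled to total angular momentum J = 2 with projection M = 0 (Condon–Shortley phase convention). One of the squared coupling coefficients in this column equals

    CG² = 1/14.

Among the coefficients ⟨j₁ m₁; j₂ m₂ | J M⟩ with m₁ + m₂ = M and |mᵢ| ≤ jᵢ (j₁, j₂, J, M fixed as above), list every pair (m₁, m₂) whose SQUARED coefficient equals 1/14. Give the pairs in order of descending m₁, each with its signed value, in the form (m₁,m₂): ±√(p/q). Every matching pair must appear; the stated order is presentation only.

(1,-1): +√(1/14); (-1,1): +√(1/14)

Admissible pairs with m₁+m₂ = M = 0: (-2,2), (-1,1), (0,0), (1,-1), (2,-2)
  (m₁,m₂)=(2,-2): CG² = 2/7, CG = +√(2/7)
  (m₁,m₂)=(1,-1): CG² = 1/14, CG = +√(1/14)   ← matches the target
  (m₁,m₂)=(0,0): CG² = 2/7, CG = −√(2/7)
  (m₁,m₂)=(-1,1): CG² = 1/14, CG = +√(1/14)   ← matches the target
  (m₁,m₂)=(-2,2): CG² = 2/7, CG = +√(2/7)
Pairs with CG² = 1/14: (1,-1): +√(1/14); (-1,1): +√(1/14)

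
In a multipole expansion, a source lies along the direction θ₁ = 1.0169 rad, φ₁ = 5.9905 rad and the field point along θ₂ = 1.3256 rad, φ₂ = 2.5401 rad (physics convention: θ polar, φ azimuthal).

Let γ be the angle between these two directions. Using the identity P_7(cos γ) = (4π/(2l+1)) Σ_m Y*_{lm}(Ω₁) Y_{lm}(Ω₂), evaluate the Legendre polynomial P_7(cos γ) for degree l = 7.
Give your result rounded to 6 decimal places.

-0.258190

Summing Y*_{l m}(θ₁,φ₁)·Y_{l m}(θ₂,φ₂) over m ∈ [−7, 7]; prefactor 4π/(2·7+1) = 0.837758:
  m=-7: Y*=(-0.074032, -0.142899)  Y=(0.194513, 0.354417)  product (0.036246, -0.054034)
  m=-6: Y*=(-0.068623, -0.366056)  Y=(-0.337931, -0.170538)  product (-0.039236, 0.135404)
  m=-5: Y*=(0.045436, -0.421547)  Y=(-0.073092, 0.009863)  product (0.000837, 0.031260)
  m=-4: Y*=(0.046947, -0.111022)  Y=(0.261306, -0.236506)  product (-0.013990, -0.040114)
  m=-3: Y*=(-0.187507, 0.225925)  Y=(-0.009182, 0.038573)  product (-0.006993, -0.009307)
  m=-2: Y*=(-0.222677, 0.147606)  Y=(0.115855, 0.300652)  product (-0.070176, -0.049847)
  m=-1: Y*=(0.184386, -0.055563)  Y=(-0.067642, -0.046425)  product (-0.015052, -0.004802)
  m=+0: Y*=(0.294174, -0.000000)  Y=(-0.310909, 0.000000)  product (-0.091462, 0.000000)
  m=+1: Y*=(-0.184386, -0.055563)  Y=(0.067642, -0.046425)  product (-0.015052, 0.004802)
  m=+2: Y*=(-0.222677, -0.147606)  Y=(0.115855, -0.300652)  product (-0.070176, 0.049847)
  m=+3: Y*=(0.187507, 0.225925)  Y=(0.009182, 0.038573)  product (-0.006993, 0.009307)
  m=+4: Y*=(0.046947, 0.111022)  Y=(0.261306, 0.236506)  product (-0.013990, 0.040114)
  m=+5: Y*=(-0.045436, -0.421547)  Y=(0.073092, 0.009863)  product (0.000837, -0.031260)
  m=+6: Y*=(-0.068623, 0.366056)  Y=(-0.337931, 0.170538)  product (-0.039236, -0.135404)
  m=+7: Y*=(0.074032, -0.142899)  Y=(-0.194513, 0.354417)  product (0.036246, 0.054034)
Σ over m = (-0.308192, 0.000000); ×(4π/15) → (-0.258190, 0.000000). Real part: -0.258190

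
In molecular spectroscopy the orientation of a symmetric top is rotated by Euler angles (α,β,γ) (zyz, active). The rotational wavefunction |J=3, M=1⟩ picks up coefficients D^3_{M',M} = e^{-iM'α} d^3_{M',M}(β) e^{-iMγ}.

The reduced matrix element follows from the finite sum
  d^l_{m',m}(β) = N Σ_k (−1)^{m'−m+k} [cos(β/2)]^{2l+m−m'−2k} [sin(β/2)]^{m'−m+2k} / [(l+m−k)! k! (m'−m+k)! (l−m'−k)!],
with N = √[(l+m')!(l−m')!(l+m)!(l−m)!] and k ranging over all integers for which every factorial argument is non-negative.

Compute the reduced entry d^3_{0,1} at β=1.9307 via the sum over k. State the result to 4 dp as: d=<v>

d=-0.1539

d^3_{0,1}(β=1.9307) via the finite sum:
With c≡cos(β/2)=0.569129 and s≡sin(β/2)=0.822248, N=[6·6·24·2]^{1/2}=41.569219
The bounds max(0,m−m')=1 and min(l+m,l−m')=3 give 3 terms
  k=1: (−1)^0·41.5692/(12)·0.5691^5·0.8222^1 = +0.170078
  k=2: (−1)^1·41.5692/(4)·0.5691^3·0.8222^3 = -1.065008
  k=3: (−1)^2·41.5692/(12)·0.5691^1·0.8222^5 = +0.740996
d^3_{0,1}(1.9307) = +0.170078 -1.065008 +0.740996 = -0.153934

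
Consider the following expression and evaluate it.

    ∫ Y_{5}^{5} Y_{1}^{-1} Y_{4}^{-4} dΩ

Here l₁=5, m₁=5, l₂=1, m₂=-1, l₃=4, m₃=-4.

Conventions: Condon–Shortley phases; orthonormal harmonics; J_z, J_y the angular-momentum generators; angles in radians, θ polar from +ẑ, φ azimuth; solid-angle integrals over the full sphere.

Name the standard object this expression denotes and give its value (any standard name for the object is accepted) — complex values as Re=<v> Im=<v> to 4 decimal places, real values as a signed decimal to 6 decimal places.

This is a Gaunt coefficient — the integral of a triple product of spherical harmonics over the sphere.
m-sum 0 ✓  L=10 even ✓  4≤4≤6 ✓
Π(2lᵢ+1) = 11×3×9 = 297
triangle coeff Δ(5,1,4) = 1/495
Σ_t [1,1]: t=1:−1/576 = -1/576
(3j)²=5/99 [(5 1 4; 0 0 0)], sign=-1
Σ_t [0,0]: t=0:+1/80640 = 1/80640
(3j)²=1/11 [(5 1 4; 5 -1 -4)], sign=+1
⇒ 4πI² = 15/11
I = (-1)√(15/11/(4π)) = -0.32941575

Gaunt coefficient, -0.329416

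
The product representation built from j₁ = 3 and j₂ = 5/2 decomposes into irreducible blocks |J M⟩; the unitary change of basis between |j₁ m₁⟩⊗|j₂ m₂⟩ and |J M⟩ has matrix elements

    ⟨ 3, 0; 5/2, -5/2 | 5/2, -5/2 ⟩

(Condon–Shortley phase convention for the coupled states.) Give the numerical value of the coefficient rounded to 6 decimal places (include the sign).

j₁+j₂−J=3  J+j₁−j₂=3  J−j₁+j₂=2  j₁+j₂+J+1=9
(j₁±m₁, j₂±m₂, J±M) = (3,3,0,5,0,5)
P² = 4320/7
sum k=0..0:
  [0] +1/72 = 1/72
S = 1/72
C² = P²·S² = 5/42 ; C = +0.345033

+√(5/42) = +0.345033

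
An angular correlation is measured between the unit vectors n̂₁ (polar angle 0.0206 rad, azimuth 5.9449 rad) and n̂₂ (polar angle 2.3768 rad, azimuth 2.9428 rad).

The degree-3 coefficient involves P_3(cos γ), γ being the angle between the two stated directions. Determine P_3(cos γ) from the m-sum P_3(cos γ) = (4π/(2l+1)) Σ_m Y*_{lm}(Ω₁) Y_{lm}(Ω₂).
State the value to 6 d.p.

0.108568

Addition theorem: P_3(cos γ) = (4π/7) Σ_m Y*_{lm}(Ω₁) Y_{lm}(Ω₂), m = −3…3:
  [-3]  conj(Y_{3,-3})(Ω₁) = +0.000002-0.000003i ; Y_{3,-3}(Ω₂) = -0.114583-0.077782i ; Δ = -0.000000+0.000000i
  [-2]  conj(Y_{3,-2})(Ω₁) = +0.000338-0.000271i ; Y_{3,-2}(Ω₂) = -0.325931-0.136875i ; Δ = -0.000147+0.000042i
  [-1]  conj(Y_{3,-1})(Ω₁) = +0.025106-0.008832i ; Y_{3,-1}(Ω₂) = -0.351632-0.070837i ; Δ = -0.009454+0.001327i
  [+0]  conj(Y_{3,0})(Ω₁) = +0.745403-0.000000i ; Y_{3,0}(Ω₂) = +0.106895+0.000000i ; Δ = +0.079680+0.000000i
  [+1]  conj(Y_{3,1})(Ω₁) = -0.025106-0.008832i ; Y_{3,1}(Ω₂) = +0.351632-0.070837i ; Δ = -0.009454-0.001327i
  [+2]  conj(Y_{3,2})(Ω₁) = +0.000338+0.000271i ; Y_{3,2}(Ω₂) = -0.325931+0.136875i ; Δ = -0.000147-0.000042i
  [+3]  conj(Y_{3,3})(Ω₁) = -0.000002-0.000003i ; Y_{3,3}(Ω₂) = +0.114583-0.077782i ; Δ = -0.000000-0.000000i
Total Σ_m = +0.060477+0.000000i. Multiply by 1.795196: +0.108568+0.000000i. P_3(cos γ) = 0.108568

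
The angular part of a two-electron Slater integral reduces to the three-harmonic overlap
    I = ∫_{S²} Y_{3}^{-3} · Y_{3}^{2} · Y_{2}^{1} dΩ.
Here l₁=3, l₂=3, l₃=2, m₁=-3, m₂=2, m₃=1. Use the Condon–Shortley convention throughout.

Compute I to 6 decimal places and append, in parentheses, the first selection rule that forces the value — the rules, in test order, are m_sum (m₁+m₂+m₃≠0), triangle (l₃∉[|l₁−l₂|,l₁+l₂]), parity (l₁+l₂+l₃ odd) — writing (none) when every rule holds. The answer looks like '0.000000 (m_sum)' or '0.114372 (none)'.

-0.210261 (none)

Rules hold: Σm=0, L=8 even, 0≤2≤6.
N = 7·7·5 = 245
Δ = 4!·2!·2!/9! = 1/3780
Racah Σ t=1..3: t=1:−1/24 t=2:+1/4 t=3:−1/24 = 1/6
⇒ 3j(3 3 2; 0 0 0)² = 4/105, sgn +1
Racah Σ t=4..4: t=4:+1/48 = 1/48
⇒ 3j(3 3 2; -3 2 1)² = 5/84, sgn -1
4πI² = N·(3j₀)²·(3jₘ)² = 5/9
I = -1·√(0.555556/4π) = -0.21026104
No selection rule forces the value: the integral is nonzero (none).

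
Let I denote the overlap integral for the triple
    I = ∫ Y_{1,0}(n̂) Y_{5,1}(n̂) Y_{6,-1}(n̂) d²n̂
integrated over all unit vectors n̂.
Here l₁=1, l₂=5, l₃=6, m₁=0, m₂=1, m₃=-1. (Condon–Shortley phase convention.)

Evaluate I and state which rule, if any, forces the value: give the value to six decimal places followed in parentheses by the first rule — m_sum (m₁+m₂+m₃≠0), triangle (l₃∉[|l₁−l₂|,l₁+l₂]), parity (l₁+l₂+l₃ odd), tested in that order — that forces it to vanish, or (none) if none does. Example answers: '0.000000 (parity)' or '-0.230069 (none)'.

-0.241725 (none)

Checks pass: Σm=0; 12 even; l₃=6∈[4,6].
(2·1+1)(2·5+1)(2·6+1) = 429
Δ: 0! 2! 10! / 13! → 1/858
sum: t=0:+1/14400 = 1/14400
3j²(1 5 6; 0 0 0) = Δ·Π!·Σ² = 6/143  (sign +1)
sum: t=0:+1/17280 = 1/17280
3j²(1 5 6; 0 1 -1) = Δ·Π!·Σ² = 35/858  (sign -1)
combine: 4πI² = 429·6/143·35/858 = 105/143
take √, sign -1: I = -0.24172507
No selection rule forces the value: the integral is nonzero (none).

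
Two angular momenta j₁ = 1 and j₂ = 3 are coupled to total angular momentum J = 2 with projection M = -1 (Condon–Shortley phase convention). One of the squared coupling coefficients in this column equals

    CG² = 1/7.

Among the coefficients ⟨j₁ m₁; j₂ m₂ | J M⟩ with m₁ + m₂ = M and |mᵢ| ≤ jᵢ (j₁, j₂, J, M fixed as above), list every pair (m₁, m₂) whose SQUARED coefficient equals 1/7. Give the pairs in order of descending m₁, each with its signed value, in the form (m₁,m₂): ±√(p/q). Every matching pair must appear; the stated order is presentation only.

Admissible pairs with m₁+m₂ = M = -1: (-1,0), (0,-1), (1,-2)
  (m₁,m₂)=(1,-2): CG² = 10/21, CG = +√(10/21)
  (m₁,m₂)=(0,-1): CG² = 8/21, CG = −√(8/21)
  (m₁,m₂)=(-1,0): CG² = 1/7, CG = +√(1/7)   ← matches the target
Pairs with CG² = 1/7: (-1,0): +√(1/7)

(-1,0): +√(1/7)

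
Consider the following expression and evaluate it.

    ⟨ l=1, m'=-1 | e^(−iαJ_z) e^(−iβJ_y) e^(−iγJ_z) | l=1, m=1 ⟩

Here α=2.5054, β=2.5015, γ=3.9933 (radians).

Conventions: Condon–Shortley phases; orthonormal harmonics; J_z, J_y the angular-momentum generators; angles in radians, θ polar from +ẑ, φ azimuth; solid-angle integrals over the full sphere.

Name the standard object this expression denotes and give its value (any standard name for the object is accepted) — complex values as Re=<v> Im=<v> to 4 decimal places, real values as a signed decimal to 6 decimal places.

Wigner D-matrix element, Re=0.0746 Im=-0.8979

This is a Wigner D-matrix element — the rotation-matrix element ⟨l m'| R(α,β,γ) |l m⟩ in the angular-momentum basis.
First d^1_{-1,1}(β=2.5015), then the phase factors e^{-i(-1)α} and e^{-i(1)γ}:
c=cos(2.501500/2)=0.314611, s=sin(2.501500/2)=0.949221; N=√[1·2·2·1]=2.000000
k: max(0,(1)−(-1))=2 … min(1+(1),1−(-1))=2
  k=2: (−1)^0·2.0000/(2)·0.3146^0·0.9492^2 = +0.901020
d^1_{-1,1}(2.5015) = +0.901020
D = (-0.804364+0.594137i)·(+0.901020)·(-0.658699+0.752406i) = +0.074606-0.897926i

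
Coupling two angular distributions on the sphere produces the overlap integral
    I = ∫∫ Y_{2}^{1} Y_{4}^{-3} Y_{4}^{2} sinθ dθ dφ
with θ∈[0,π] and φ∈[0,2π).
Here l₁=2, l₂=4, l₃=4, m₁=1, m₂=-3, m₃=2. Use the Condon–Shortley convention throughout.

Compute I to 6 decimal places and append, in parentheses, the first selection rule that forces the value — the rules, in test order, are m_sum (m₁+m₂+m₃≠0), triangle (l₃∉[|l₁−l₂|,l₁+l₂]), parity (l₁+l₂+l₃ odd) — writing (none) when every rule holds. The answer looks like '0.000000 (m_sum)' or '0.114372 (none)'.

-0.187702 (none)

m-sum 0 ✓  L=10 even ✓  2≤4≤6 ✓
Π(2lᵢ+1) = 5×9×9 = 405
triangle coeff Δ(2,4,4) = 1/13860
Σ_t [0,2]: t=0:+1/192 t=1:−1/36 t=2:+1/192 = -5/288
(3j)²=20/693 [(2 4 4; 0 0 0)], sign=-1
Σ_t [0,1]: t=0:+1/240 t=1:−1/1440 = 1/288
(3j)²=5/132 [(2 4 4; 1 -3 2)], sign=+1
⇒ 4πI² = 375/847
I = (-1)√(375/847/(4π)) = -0.18770204
No selection rule forces the value: the integral is nonzero (none).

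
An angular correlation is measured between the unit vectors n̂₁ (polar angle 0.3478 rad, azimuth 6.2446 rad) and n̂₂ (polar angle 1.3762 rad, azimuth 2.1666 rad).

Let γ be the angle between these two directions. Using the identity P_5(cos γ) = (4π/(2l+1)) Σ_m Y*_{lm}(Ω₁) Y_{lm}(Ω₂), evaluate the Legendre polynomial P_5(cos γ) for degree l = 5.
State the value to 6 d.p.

Term-by-term m-sum for l=5 (normalisation 4π/11 = 1.142397):
  m=-5: Y*=0.00210 - 0.00041j  Y=-0.06830 + 0.41639j  product 0.00003 + 0.00090j
  m=-4: Y*=0.01840 - 0.00286j  Y=-0.19091 - 0.18087j  product -0.00403 - 0.00278j
  m=-3: Y*=0.09462 - 0.01100j  Y=-0.21171 + 0.04659j  product -0.01952 + 0.00674j
  m=-2: Y*=0.30476 - 0.02357j  Y=0.10368 - 0.26018j  product 0.02546 - 0.08174j
  m=-1: Y*=0.54876 - 0.02118j  Y=-0.08921 - 0.13157j  product -0.05174 - 0.07031j
  m=+0: Y*=0.25782 + 0.00000j  Y=0.28202 + 0.00000j  product 0.07271 + 0.00000j
  m=+1: Y*=-0.54876 - 0.02118j  Y=0.08921 - 0.13157j  product -0.05174 + 0.07031j
  m=+2: Y*=0.30476 + 0.02357j  Y=0.10368 + 0.26018j  product 0.02546 + 0.08174j
  m=+3: Y*=-0.09462 - 0.01100j  Y=0.21171 + 0.04659j  product -0.01952 - 0.00674j
  m=+4: Y*=0.01840 + 0.00286j  Y=-0.19091 + 0.18087j  product -0.00403 + 0.00278j
  m=+5: Y*=-0.00210 - 0.00041j  Y=0.06830 + 0.41639j  product 0.00003 - 0.00090j
Accumulated sum -0.02688 + 0.00000j; after 4π/(2l+1) scaling, -0.03071 + 0.00000j ⇒ P_5 = -0.030712

-0.030712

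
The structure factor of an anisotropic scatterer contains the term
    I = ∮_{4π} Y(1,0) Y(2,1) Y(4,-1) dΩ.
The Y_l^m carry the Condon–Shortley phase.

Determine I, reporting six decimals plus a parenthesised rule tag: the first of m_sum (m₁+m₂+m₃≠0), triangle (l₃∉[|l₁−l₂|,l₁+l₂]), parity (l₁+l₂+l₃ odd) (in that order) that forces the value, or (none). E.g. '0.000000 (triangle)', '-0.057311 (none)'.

triangle: need 1≤l₃≤3, have 4; I=0

0.000000 (triangle)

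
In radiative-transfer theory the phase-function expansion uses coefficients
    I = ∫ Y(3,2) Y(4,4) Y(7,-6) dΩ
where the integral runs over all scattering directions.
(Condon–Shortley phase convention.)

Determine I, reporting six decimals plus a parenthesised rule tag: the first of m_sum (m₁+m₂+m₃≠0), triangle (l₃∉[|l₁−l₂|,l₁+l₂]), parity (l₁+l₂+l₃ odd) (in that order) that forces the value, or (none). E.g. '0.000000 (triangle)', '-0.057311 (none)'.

Rules hold: Σm=0, L=14 even, 1≤7≤7.
N = 7·9·15 = 945
Δ = 0!·6!·8!/15! = 1/45045
Racah Σ t=0..0: t=0:+1/20736 = 1/20736
⇒ 3j(3 4 7; 0 0 0)² = 35/1287, sgn -1
Racah Σ t=0..0: t=0:+1/4838400 = 1/4838400
⇒ 3j(3 4 7; 2 4 -6)² = 1/35, sgn -1
4πI² = N·(3j₀)²·(3jₘ)² = 105/143
I = +1·√(0.734266/4π) = 0.24172507
No selection rule forces the value: the integral is nonzero (none).

0.241725 (none)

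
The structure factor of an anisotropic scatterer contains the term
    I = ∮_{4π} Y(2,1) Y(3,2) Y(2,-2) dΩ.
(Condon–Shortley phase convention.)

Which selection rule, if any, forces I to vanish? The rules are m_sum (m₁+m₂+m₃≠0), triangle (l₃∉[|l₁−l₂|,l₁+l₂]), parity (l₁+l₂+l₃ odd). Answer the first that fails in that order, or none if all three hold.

azimuthal sum: 1 + 2 − 2 = 1  ✗
1 ≤ 2 ≤ 5 (triangle on l)
L = 2 + 3 + 2 = 7 (odd)

m_sum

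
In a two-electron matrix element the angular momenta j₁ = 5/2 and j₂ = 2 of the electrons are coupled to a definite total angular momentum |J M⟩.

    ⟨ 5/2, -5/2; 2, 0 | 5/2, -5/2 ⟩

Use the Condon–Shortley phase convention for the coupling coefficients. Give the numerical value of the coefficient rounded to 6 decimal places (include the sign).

j₁+j₂−J=2  J+j₁−j₂=3  J−j₁+j₂=2  j₁+j₂+J+1=8
(j₁±m₁, j₂±m₂, J±M) = (0,5,2,2,0,5)
P² = 1440/7
sum k=2..2:
  [2] +1/24 = 1/24
S = 1/24
C² = P²·S² = 5/14 ; C = +0.597614

+√(5/14) ≈ +0.597614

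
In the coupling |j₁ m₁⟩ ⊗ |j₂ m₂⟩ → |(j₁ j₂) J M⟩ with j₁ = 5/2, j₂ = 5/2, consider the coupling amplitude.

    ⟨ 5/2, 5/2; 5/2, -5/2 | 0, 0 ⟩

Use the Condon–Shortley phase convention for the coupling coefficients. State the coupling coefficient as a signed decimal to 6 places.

+0.408248

triangle: 5!*0!*0!/6! = 120/720
(j±m)!: 5!*0!*0!*5!*0!*0! = 14400
prefactor² = (2J+1)*Δ*N² = 2400
  k=0: +1/(0!*5!*0!*0!*0!*0!) = 1/120
Σ = 1/120  ⇒  CG² = 2400*(1/120)² = 1/6
CG = +√(1/6) = +0.408248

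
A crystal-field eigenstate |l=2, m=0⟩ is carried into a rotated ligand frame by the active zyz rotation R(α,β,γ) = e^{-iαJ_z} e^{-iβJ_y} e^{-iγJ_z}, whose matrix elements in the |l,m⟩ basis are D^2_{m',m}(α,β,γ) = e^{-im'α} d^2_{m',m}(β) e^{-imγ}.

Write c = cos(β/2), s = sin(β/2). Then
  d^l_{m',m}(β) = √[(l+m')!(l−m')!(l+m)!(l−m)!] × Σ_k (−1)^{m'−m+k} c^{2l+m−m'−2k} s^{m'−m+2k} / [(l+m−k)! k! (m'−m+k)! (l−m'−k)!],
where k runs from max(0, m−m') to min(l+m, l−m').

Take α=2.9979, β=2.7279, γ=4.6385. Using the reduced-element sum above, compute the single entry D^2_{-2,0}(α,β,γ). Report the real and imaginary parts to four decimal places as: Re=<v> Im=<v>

D^2_{-2,0}(2.9979,2.7279,4.6385) = e^{-i·-2·2.9979}·d^2_{-2,0}(2.7279)·e^{-i·0·4.6385}. Compute d first:
c=cos(2.727900/2)=0.205374, s=sin(2.727900/2)=0.978683; N=√[1·24·2·2]=9.797959
Admissible k: 2..2 (factorial args all ≥0)
  k=2: (−1)^0·9.7980/(4)·0.2054^2·0.9787^2 = +0.098958
d^2_{-2,0}(2.7279) = +0.098958
Attach z-rotation phases: D = e^{-i(-2)(2.9979)}·(+0.098958)·e^{-i(0)(4.6385)} = +0.094900-0.028049i

Re=0.0949 Im=-0.0280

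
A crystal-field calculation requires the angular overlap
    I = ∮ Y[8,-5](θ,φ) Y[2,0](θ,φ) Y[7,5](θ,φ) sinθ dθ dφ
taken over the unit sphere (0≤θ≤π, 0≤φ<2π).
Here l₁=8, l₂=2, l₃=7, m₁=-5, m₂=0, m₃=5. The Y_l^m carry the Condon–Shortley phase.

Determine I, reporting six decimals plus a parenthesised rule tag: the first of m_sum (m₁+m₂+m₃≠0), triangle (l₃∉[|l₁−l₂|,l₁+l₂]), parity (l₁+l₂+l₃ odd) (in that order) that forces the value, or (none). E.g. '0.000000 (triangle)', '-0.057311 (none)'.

l₁+l₂+l₃=17 is odd: 3j(l;000)=0 ⇒ I=0

0.000000 (parity)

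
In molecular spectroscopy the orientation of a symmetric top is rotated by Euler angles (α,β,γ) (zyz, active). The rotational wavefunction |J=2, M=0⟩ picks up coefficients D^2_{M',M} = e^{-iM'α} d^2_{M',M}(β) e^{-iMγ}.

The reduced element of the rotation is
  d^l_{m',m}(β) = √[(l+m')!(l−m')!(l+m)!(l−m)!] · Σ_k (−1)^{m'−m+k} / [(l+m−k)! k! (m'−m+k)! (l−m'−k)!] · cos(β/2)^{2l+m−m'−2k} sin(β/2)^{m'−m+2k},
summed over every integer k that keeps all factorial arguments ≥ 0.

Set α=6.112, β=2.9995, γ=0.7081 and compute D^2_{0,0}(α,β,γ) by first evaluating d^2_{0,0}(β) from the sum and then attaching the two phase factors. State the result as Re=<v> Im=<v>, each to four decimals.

Re=0.9699 Im=0.0000

D^2_{0,0}(6.1120,2.9995,0.7081) = e^{-i·0·6.1120}·d^2_{0,0}(2.9995)·e^{-i·0·0.7081}. Compute d first:
With c≡cos(β/2)=0.070987 and s≡sin(β/2)=0.997477, N=[2·2·2·2]^{1/2}=4.000000
The bounds max(0,m−m')=0 and min(l+m,l−m')=2 give 3 terms
  k=0: (−1)^0·4.0000/(4)·0.0710^4·0.9975^0 = +0.000025
  k=1: (−1)^1·4.0000/(1)·0.0710^2·0.9975^2 = -0.020055
  k=2: (−1)^2·4.0000/(4)·0.0710^0·0.9975^4 = +0.989947
d^2_{0,0}(2.9995) = +0.000025 -0.020055 +0.989947 = +0.969918
Attach z-rotation phases: D = e^{-i(0)(6.1120)}·(+0.969918)·e^{-i(0)(0.7081)} = +0.969918+0.000000i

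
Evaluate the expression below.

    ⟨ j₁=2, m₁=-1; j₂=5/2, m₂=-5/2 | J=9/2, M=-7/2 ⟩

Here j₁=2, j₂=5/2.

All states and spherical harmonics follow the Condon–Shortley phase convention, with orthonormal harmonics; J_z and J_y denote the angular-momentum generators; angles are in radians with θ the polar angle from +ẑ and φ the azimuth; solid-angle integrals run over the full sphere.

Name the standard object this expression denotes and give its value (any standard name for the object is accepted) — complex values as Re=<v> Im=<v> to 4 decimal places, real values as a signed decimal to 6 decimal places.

This is a Clebsch–Gordan (vector-coupling) coefficient.
√[10·0!4!5!/10! · 1!3!0!5!1!8!] = √(230400)
  +(−1)^0/∏(0,0,3,0,1,5)! = 1/720  (running 1/720)
⟨..|..⟩ = √(230400)·(1/720) = +0.666667

Clebsch–Gordan coefficient, +√(4/9) ≈ +0.666667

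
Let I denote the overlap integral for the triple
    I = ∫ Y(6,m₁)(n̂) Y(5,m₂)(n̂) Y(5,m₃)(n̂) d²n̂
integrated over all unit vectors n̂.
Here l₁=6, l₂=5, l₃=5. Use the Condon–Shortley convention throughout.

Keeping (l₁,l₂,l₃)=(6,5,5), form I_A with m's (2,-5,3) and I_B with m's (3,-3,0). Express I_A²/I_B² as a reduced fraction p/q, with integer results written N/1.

l's match ⇒ only the (l;m) 3-j factors differ between A and B.
A: triangle coeff Δ(6,5,5) = 1/28588560; Σ_t [0,0]: t=0:+1/829440 = 1/829440; (3j)²=35/2431 [(6 5 5; 2 -5 3)], sign=+1
B: triangle coeff Δ(6,5,5) = 1/28588560; Σ_t [0,2]: t=0:+1/103680 t=1:−1/34560 t=2:+1/138240 = -1/82944; (3j)²=125/9724 [(6 5 5; 3 -3 0)], sign=+1
I_A²/I_B² = (35/2431)/(125/9724) = 28/25

28/25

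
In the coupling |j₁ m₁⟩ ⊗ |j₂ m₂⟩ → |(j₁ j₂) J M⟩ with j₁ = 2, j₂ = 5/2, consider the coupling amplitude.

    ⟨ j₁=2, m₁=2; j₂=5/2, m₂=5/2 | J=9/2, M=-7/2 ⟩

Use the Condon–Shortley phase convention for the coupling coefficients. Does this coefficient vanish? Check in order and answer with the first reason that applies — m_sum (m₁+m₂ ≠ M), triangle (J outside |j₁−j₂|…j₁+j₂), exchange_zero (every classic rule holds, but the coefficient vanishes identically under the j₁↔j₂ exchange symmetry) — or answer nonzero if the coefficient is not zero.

m_sum

m-sum: m₁+m₂ = 2+5/2 = 9/2, M = -7/2  ✗ ⇒ coefficient is 0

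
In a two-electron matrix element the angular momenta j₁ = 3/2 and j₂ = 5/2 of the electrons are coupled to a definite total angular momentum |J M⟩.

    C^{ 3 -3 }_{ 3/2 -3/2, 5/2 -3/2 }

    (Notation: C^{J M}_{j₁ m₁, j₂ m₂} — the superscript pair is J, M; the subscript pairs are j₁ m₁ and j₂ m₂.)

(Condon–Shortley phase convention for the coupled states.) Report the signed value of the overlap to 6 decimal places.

-0.612372  (= −√(3/8))

j₁+j₂−J=1  J+j₁−j₂=2  J−j₁+j₂=4  j₁+j₂+J+1=8
(j₁±m₁, j₂±m₂, J±M) = (0,3,1,4,0,6)
P² = 864
sum k=1..1:
  [1] −1/48 = -1/48
S = -1/48
C² = P²·S² = 3/8 ; C = -0.612372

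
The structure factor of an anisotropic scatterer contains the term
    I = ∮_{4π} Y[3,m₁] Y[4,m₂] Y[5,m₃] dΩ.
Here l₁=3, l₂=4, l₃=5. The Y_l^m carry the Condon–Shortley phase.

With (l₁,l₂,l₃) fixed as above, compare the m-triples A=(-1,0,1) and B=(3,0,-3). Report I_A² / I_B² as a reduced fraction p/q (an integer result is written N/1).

Shared (l₁,l₂,l₃)=(3,4,5): N and (l;000)² cancel in I_A²/I_B².
A: Δ = 2!·4!·6!/13! = 1/180180; Racah Σ t=0..2: t=0:+1/2304 t=1:−1/216 t=2:+1/384 = -11/6912; ⇒ 3j(3 4 5; -1 0 1)² = 11/1638, sgn -1
B: Δ = 2!·4!·6!/13! = 1/180180; Racah Σ t=0..0: t=0:+1/2304 = 1/2304; ⇒ 3j(3 4 5; 3 0 -3)² = 5/143, sgn +1
I_A²/I_B² = (11/1638)/(5/143) = 121/630

121/630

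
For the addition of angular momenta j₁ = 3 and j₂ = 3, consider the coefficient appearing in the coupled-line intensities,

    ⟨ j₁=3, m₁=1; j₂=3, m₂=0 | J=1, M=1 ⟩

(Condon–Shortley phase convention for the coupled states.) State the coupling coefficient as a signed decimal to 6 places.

triangle: 5!×1!×1!/8! = 120/40320
(j±m)!: 4!×2!×3!×3!×2!×0! = 3456
prefactor² = (2J+1)×Δ×N² = 216/7
  k=2: +1/(2!×3!×0!×1!×1!×0!) = 1/12
Σ = 1/12  ⇒  CG² = 216/7×(1/12)² = 3/14
CG = +√(3/14) = +0.462910

+√(3/14) ≈ +0.462910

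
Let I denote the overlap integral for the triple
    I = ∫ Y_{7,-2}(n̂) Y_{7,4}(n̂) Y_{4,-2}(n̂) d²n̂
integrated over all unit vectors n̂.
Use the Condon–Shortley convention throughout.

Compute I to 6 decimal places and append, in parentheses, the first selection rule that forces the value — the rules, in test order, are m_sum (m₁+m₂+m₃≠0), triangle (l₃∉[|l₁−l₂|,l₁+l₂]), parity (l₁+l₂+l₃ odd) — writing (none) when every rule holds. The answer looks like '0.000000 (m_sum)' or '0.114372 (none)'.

0.018344 (none)

Rules hold: Σm=0, L=18 even, 0≤4≤14.
N = 15·15·9 = 2025
Δ = 10!·4!·4!/19! = 1/58198140
Racah Σ t=3..7: t=3:−1/17418240 t=4:+1/622080 t=5:−1/230400 t=6:+1/622080 t=7:−1/17418240 = -1/806400
⇒ 3j(7 7 4; 0 0 0)² = 2268/230945, sgn -1
Racah Σ t=7..9: t=7:−1/2903040 t=8:+1/2903040 t=9:−1/34836480 = -1/34836480
⇒ 3j(7 7 4; -2 4 -2)² = 25/117572, sgn -1
4πI² = N·(3j₀)²·(3jₘ)² = 820125/193947611
I = +1·√(0.00422859/4π) = 0.01834395
No selection rule forces the value: the integral is nonzero (none).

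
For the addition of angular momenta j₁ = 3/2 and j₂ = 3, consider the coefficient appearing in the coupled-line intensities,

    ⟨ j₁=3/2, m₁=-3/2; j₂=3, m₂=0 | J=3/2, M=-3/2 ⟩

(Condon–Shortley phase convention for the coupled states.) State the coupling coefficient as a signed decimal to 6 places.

j₁+j₂−J=3  J+j₁−j₂=0  J−j₁+j₂=3  j₁+j₂+J+1=7
(j₁±m₁, j₂±m₂, J±M) = (0,3,3,3,0,3)
P² = 1296/35
sum k=3..3:
  [3] −1/36 = -1/36
S = -1/36
C² = P²·S² = 1/35 ; C = -0.169031

-0.169031  (= −√(1/35))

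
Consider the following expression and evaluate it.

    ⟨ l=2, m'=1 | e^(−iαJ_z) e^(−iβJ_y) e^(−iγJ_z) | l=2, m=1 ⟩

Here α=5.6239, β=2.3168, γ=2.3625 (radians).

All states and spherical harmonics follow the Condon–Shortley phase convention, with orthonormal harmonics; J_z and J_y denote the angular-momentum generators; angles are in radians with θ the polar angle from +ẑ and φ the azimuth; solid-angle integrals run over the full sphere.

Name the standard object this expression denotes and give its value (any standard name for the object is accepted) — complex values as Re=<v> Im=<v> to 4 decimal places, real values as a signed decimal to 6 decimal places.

Wigner D-matrix element, Re=0.0500 Im=0.3754

This is a Wigner D-matrix element — the rotation-matrix element ⟨l m'| R(α,β,γ) |l m⟩ in the angular-momentum basis.
First d^2_{1,1}(β=2.3168), then the phase factors e^{-i(1)α} and e^{-i(1)γ}:
Half-angle: c=0.400806, s=0.916163. N=√(6·1·6·1)=6.000000
k∈{0,1} keeps every argument non-negative
  k=0: (−1)^0·6.0000/(6)·0.4008^4·0.9162^0 = +0.025807
  k=1: (−1)^1·6.0000/(2)·0.4008^2·0.9162^2 = -0.404515
d^2_{1,1}(2.3168) = +0.025807 -0.404515 = -0.378708
Attach z-rotation phases: D = e^{-i(1)(5.6239)}·(-0.378708)·e^{-i(1)(2.3625)} = +0.050002+0.375393i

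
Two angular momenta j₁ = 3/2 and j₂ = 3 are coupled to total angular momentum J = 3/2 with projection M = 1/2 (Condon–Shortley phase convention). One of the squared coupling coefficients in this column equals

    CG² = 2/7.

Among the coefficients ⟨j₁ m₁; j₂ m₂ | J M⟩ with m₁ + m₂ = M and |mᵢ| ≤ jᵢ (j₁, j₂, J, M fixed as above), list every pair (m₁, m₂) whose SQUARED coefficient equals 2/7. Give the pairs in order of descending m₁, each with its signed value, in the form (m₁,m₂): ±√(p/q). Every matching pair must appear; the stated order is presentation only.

(-3/2,2): −√(2/7)

Admissible pairs with m₁+m₂ = M = 1/2: (-3/2,2), (-1/2,1), (1/2,0), (3/2,-1)
  (m₁,m₂)=(3/2,-1): CG² = 4/35, CG = +√(4/35)
  (m₁,m₂)=(1/2,0): CG² = 9/35, CG = −√(9/35)
  (m₁,m₂)=(-1/2,1): CG² = 12/35, CG = +√(12/35)
  (m₁,m₂)=(-3/2,2): CG² = 2/7, CG = −√(2/7)   ← matches the target
Pairs with CG² = 2/7: (-3/2,2): −√(2/7)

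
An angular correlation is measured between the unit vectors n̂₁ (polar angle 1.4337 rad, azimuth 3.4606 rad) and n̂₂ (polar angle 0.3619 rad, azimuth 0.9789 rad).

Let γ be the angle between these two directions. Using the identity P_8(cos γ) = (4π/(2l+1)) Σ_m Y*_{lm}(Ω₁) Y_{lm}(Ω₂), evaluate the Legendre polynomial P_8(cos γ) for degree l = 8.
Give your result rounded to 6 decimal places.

Term-by-term m-sum for l=8 (normalisation 4π/17 = 0.739198):
  [-8]  conj(Y_{8,-8})(Ω₁) = -0.397302+0.265748i ; Y_{8,-8}(Ω₂) = +0.000003-0.000127i ; Δ = +0.000033+0.000051i
  [-7]  conj(Y_{8,-7})(Ω₁) = +0.162194-0.208015i ; Y_{8,-7}(Ω₂) = +0.001133-0.000725i ; Δ = +0.000033-0.000353i
  [-6]  conj(Y_{8,-6})(Ω₁) = +0.086175-0.241118i ; Y_{8,-6}(Ω₂) = +0.008242+0.003580i ; Δ = +0.001573-0.001679i
  [-5]  conj(Y_{8,-5})(Ω₁) = -0.006989+0.288257i ; Y_{8,-5}(Ω₂) = +0.007754+0.042106i ; Δ = -0.012192+0.001941i
  [-4]  conj(Y_{8,-4})(Ω₁) = +0.050828+0.167410i ; Y_{8,-4}(Ω₂) = -0.106379+0.103982i ; Δ = -0.022815-0.012524i
  [-3]  conj(Y_{8,-3})(Ω₁) = -0.168963-0.239816i ; Y_{8,-3}(Ω₂) = -0.358316-0.074461i ; Δ = +0.042685+0.098511i
  [-2]  conj(Y_{8,-2})(Ω₁) = -0.109988-0.081552i ; Y_{8,-2}(Ω₂) = -0.215930-0.529815i ; Δ = -0.019458+0.075883i
  [-1]  conj(Y_{8,-1})(Ω₁) = +0.279059+0.092170i ; Y_{8,-1}(Ω₂) = +0.204855-0.304705i ; Δ = +0.085251-0.066149i
  [+0]  conj(Y_{8,0})(Ω₁) = +0.125451-0.000000i ; Y_{8,0}(Ω₂) = -0.335526+0.000000i ; Δ = -0.042092+0.000000i
  [+1]  conj(Y_{8,1})(Ω₁) = -0.279059+0.092170i ; Y_{8,1}(Ω₂) = -0.204855-0.304705i ; Δ = +0.085251+0.066149i
  [+2]  conj(Y_{8,2})(Ω₁) = -0.109988+0.081552i ; Y_{8,2}(Ω₂) = -0.215930+0.529815i ; Δ = -0.019458-0.075883i
  [+3]  conj(Y_{8,3})(Ω₁) = +0.168963-0.239816i ; Y_{8,3}(Ω₂) = +0.358316-0.074461i ; Δ = +0.042685-0.098511i
  [+4]  conj(Y_{8,4})(Ω₁) = +0.050828-0.167410i ; Y_{8,4}(Ω₂) = -0.106379-0.103982i ; Δ = -0.022815+0.012524i
  [+5]  conj(Y_{8,5})(Ω₁) = +0.006989+0.288257i ; Y_{8,5}(Ω₂) = -0.007754+0.042106i ; Δ = -0.012192-0.001941i
  [+6]  conj(Y_{8,6})(Ω₁) = +0.086175+0.241118i ; Y_{8,6}(Ω₂) = +0.008242-0.003580i ; Δ = +0.001573+0.001679i
  [+7]  conj(Y_{8,7})(Ω₁) = -0.162194-0.208015i ; Y_{8,7}(Ω₂) = -0.001133-0.000725i ; Δ = +0.000033+0.000353i
  [+8]  conj(Y_{8,8})(Ω₁) = -0.397302-0.265748i ; Y_{8,8}(Ω₂) = +0.000003+0.000127i ; Δ = +0.000033-0.000051i
Σ over m = +0.108130-0.000000i; ×(4π/17) → +0.079930-0.000000i. Real part: 0.079930

0.079930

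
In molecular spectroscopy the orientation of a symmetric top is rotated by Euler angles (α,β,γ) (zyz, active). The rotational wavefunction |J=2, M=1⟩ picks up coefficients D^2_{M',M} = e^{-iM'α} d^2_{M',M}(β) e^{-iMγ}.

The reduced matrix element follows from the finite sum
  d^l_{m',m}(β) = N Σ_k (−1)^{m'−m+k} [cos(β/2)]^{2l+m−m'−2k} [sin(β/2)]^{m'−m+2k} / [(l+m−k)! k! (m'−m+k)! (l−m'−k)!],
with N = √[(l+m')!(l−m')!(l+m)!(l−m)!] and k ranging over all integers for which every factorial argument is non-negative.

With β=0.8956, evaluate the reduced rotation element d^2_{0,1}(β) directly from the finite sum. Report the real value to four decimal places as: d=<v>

d=0.5976

d^2_{0,1}(β=0.8956) via the finite sum:
c=cos(0.895600/2)=0.901402, s=sin(0.895600/2)=0.432983; N=√[2·2·6·1]=4.898979
k∈{1,2} keeps every argument non-negative
  k=1: (−1)^0·4.8990/(2)·0.9014^3·0.4330^1 = +0.776788
  k=2: (−1)^1·4.8990/(2)·0.9014^1·0.4330^3 = -0.179229
d^2_{0,1}(0.8956) = +0.776788 -0.179229 = +0.597559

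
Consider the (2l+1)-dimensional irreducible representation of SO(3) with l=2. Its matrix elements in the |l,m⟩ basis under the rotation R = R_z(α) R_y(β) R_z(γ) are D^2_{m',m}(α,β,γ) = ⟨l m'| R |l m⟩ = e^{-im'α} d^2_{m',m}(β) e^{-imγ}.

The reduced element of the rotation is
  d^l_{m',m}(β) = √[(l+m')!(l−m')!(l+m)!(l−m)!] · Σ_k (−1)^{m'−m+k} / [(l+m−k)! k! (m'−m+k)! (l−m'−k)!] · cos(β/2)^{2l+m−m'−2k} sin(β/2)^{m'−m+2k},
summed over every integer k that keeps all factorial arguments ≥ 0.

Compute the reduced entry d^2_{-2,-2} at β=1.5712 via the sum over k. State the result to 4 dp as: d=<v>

d^2_{-2,-2}(β=1.5712) via the finite sum:
With c≡cos(β/2)=0.706964 and s≡sin(β/2)=0.707249, N=[1·24·1·24]^{1/2}=24.000000
Admissible k: 0..0 (factorial args all ≥0)
  k=0: (−1)^0·24.0000/(24)·0.7070^4·0.7072^0 = +0.249798
d^2_{-2,-2}(1.5712) = +0.249798

d=0.2498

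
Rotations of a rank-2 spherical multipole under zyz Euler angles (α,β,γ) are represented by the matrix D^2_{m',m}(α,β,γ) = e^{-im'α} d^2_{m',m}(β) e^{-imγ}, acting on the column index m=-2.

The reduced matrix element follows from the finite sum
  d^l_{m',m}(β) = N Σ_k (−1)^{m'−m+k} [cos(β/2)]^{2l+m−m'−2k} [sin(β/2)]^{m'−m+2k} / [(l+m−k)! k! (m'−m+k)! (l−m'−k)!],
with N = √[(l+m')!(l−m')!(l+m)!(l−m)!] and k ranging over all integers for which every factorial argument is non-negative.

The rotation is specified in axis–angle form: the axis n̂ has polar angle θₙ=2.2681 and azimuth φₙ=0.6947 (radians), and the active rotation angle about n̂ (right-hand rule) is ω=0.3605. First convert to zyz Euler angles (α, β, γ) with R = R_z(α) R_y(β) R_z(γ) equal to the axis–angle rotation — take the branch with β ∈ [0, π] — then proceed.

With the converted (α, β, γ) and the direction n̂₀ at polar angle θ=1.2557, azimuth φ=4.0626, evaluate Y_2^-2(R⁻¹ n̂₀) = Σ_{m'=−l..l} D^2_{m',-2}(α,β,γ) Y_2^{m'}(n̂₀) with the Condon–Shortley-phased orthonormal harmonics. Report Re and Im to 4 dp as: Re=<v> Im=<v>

Axis–angle → zyz. n̂ = (sinθₙcosφₙ, sinθₙsinφₙ, cosθₙ) = (+0.588919, +0.490728, -0.642153), ω = 0.3605.
R = I cosω + sinω [n̂]ₓ + (1−cosω) n̂n̂ᵀ gives
  R = [+0.958014, +0.245091, +0.148791; -0.207938, +0.951200, -0.227992; -0.197409, +0.187481, +0.962227]
β = atan2(√(R₁₃²+R₂₃²), R₃₃) = 0.275729; α = atan2(R₂₃, R₁₃) mod 2π = 5.290601; γ = atan2(R₃₂, −R₃₁) mod 2π = 0.759608
Need the full column D^2_{m',-2} for m'=−2..2 at α=5.2906, β=0.2757, γ=0.7596.
cos(β/2)=0.990512, sin(β/2)=0.137428
d^2_{-2,-2}: single k=0 term ⇒ +0.962584;  D = +0.859966-0.432465i
d^2_{-1,-2}: single k=0 term ⇒ -0.267107;  D = -0.230915-0.134254i
d^2_{0,-2}: single k=0 term ⇒ +0.045389;  D = +0.002340+0.045328i
d^2_{1,-2}: single k=0 term ⇒ -0.005142;  D = +0.004155-0.003028i
d^2_{2,-2}: single k=0 term ⇒ +0.000357;  D = -0.000333-0.000127i
Y_2^{m'}(θ=1.2557,φ=4.0626) and Σ D·Y over m':
  (+0.8600-0.4325i)·(-0.0935-0.3364i)  (-0.2309-0.1343i)·(-0.1377+0.1812i)  (+0.0023+0.0453i)·(-0.2245+0.0000i)  (+0.0042-0.0030i)·(+0.1377+0.1812i)  (-0.0003-0.0001i)·(-0.0935+0.3364i)
Y_2^-2(R⁻¹ n̂) = -0.169128-0.282150i

Re=-0.1691 Im=-0.2822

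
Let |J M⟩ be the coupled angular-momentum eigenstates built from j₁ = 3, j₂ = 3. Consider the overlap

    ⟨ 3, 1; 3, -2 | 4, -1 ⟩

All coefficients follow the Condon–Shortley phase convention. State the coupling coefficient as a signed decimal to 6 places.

+0.455842

j₁+j₂−J=2  J+j₁−j₂=4  J−j₁+j₂=4  j₁+j₂+J+1=11
(j₁±m₁, j₂±m₂, J±M) = (4,2,1,5,3,5)
P² = 82944/77
sum k=0..1:
  [0] +1/48 = 1/48
  [1] −1/144 = -1/144
S = 1/72
C² = P²·S² = 16/77 ; C = +0.455842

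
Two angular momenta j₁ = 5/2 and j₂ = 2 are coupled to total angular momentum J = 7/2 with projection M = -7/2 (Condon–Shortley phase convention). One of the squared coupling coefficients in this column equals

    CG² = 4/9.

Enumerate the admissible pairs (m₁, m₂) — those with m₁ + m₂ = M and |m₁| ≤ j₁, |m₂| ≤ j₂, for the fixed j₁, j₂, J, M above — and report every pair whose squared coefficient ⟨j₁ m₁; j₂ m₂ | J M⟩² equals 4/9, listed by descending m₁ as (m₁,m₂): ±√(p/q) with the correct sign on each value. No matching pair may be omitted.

(-3/2,-2): +√(4/9)

Admissible pairs with m₁+m₂ = M = -7/2: (-5/2,-1), (-3/2,-2)
  (m₁,m₂)=(-3/2,-2): CG² = 4/9, CG = +√(4/9)   ← matches the target
  (m₁,m₂)=(-5/2,-1): CG² = 5/9, CG = −√(5/9)
Pairs with CG² = 4/9: (-3/2,-2): +√(4/9)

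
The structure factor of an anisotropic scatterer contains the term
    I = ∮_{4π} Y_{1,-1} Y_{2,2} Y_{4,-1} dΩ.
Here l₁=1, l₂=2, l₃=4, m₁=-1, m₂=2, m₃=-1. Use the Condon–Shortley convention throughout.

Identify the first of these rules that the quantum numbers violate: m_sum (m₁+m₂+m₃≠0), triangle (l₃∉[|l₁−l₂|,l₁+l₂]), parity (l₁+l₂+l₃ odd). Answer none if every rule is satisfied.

triangle

azimuthal sum: -1 + 2 − 1 = 0  ✓
l₃ must lie in [1,3]; have l₃=4  ✗
L = 1 + 2 + 4 = 7 (odd)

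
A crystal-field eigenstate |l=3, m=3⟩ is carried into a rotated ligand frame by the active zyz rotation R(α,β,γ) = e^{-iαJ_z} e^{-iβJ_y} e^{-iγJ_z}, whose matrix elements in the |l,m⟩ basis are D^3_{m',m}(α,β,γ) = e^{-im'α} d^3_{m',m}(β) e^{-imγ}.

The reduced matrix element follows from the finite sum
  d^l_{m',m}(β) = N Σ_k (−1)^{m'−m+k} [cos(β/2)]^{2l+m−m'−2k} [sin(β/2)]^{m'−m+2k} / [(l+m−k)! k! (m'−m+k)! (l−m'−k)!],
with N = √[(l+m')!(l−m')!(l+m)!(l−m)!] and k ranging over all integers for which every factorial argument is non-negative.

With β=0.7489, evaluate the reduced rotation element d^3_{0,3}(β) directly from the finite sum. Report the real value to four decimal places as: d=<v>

d=0.1764

d^3_{0,3}(β=0.7489) via the finite sum:
c=cos(0.748900/2)=0.930709, s=sin(0.748900/2)=0.365761; N=√[6·6·720·1]=160.996894
k: max(0,(3)−(0))=3 … min(3+(3),3−(0))=3
  k=3: (−1)^0·160.9969/(36)·0.9307^3·0.3658^3 = +0.176420
d^3_{0,3}(0.7489) = +0.176420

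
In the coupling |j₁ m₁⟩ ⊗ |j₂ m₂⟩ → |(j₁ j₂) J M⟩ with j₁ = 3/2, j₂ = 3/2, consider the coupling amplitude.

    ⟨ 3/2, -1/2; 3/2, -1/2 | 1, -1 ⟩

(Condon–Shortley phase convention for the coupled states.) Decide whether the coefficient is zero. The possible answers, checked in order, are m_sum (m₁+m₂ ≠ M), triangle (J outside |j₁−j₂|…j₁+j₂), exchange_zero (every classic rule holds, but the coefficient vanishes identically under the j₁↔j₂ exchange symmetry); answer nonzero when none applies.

nonzero

m-sum: m₁+m₂ = -1/2+(-1/2) = -1, M = -1  ✓
triangle: |j₁−j₂| = 0 ≤ J = 1 ≤ j₁+j₂ = 3  ✓
exchange: j₁=j₂, m₁=m₂ with (−1)^(j₁+j₂−J) = (−1)^2 = +1 — symmetry imposes no zero
value check: CG = −√(2/5) = -0.632456 ≠ 0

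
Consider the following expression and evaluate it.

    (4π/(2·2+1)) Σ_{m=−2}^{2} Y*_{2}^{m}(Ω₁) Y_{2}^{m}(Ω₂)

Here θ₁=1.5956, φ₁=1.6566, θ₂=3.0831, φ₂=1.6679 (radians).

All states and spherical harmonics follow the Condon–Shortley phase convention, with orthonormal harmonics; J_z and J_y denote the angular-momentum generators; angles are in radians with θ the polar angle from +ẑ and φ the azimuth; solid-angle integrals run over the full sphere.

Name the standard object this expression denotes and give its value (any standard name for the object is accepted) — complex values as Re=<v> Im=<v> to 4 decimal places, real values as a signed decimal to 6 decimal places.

This sum is the spherical-harmonic addition theorem: it equals the Legendre polynomial P_l(cos γ) of the angle γ between the two directions.
Expand P_2 via completeness: Σ_{m} conj(Y_{2,m}) at Ω₁ times Y_{2,m} at Ω₂ —
  m=-2: (-0.380366, -0.065922) × (-0.001295, 0.000255) = (0.000509, -0.000012)  (running Σ = (0.000509, -0.000012))
  m=-1: (0.001641, -0.019084) × (0.004371, 0.044873) = (0.000864, -0.000010)  (running Σ = (0.001373, -0.000021))
  m=0: (-0.314810, -0.000000) × (0.627550, 0.000000) = (-0.197559, -0.000000)  (running Σ = (-0.196186, -0.000021))
  m=1: (-0.001641, -0.019084) × (-0.004371, 0.044873) = (0.000864, 0.000010)  (running Σ = (-0.195322, -0.000012))
  m=2: (-0.380366, 0.065922) × (-0.001295, -0.000255) = (0.000509, 0.000012)  (running Σ = (-0.194813, 0.000000))
Σ over m = (-0.194813, 0.000000); ×(4π/5) → (-0.489618, 0.000000). Real part: -0.489618

Legendre polynomial (addition theorem), -0.489618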